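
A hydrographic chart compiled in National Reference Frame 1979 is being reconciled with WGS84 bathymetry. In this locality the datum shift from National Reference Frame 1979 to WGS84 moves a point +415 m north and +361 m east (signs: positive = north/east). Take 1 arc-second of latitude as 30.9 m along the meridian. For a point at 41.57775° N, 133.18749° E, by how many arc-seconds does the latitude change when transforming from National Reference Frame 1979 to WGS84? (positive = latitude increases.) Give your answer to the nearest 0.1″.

1″ of latitude = 30.90 m, so Δφ = 415.0 / 30.90 = 13.430″.

Δφ = 13.4″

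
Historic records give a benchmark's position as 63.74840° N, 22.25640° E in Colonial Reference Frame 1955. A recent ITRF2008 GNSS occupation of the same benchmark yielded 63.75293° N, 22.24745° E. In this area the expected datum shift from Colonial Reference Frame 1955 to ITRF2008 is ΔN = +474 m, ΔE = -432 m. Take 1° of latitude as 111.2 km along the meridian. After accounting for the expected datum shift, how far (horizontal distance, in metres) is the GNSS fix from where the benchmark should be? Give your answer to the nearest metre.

31 m

Observed coordinate differences: Δφ = +0.00453°, Δλ = -0.00895°.
Converting to metres (1° lat = 111200 m, cos φ = 0.442314): observed ΔN = 503.7 m, observed ΔE = -440.2 m.
Subtracting the expected shift leaves a residual of 503.7 − (474) = 29.7 m north and -440.2 − (-432) = -8.2 m east.
Residual distance = √(29.7² + (-8.2)²) = 30.8 m.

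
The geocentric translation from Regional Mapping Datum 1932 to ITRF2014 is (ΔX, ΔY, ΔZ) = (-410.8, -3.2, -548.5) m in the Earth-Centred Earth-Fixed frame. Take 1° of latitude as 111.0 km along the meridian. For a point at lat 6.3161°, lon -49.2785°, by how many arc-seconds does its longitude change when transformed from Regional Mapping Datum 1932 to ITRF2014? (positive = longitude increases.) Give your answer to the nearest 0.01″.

sin φ = 0.110014, cos φ = 0.993930, sin λ = -0.757890, cos λ = 0.652383.
East component: ΔE = −sin λ·ΔX + cos λ·ΔY = −(-0.757890)(-410.8) + (0.652383)(-3.2) = -313.43 m.
1° of latitude spans 111000 m; at latitude φ, 1° of longitude spans that × cos φ = 110326.2 m, so Δλ = -313.43 / 110326.2 × 3600 = -10.227″.

Δλ = -10.23″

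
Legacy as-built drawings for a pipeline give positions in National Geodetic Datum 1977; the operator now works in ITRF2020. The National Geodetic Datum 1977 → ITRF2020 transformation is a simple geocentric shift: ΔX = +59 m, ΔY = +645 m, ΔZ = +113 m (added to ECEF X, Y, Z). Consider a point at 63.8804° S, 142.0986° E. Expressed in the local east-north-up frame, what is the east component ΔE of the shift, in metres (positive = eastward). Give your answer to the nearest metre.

At φ = -63.8804°, λ = 142.0986°: sin φ = -0.897877, cos φ = 0.440246, sin λ = 0.614304, cos λ = -0.789069.
ΔE = −sin λ·ΔX + cos λ·ΔY = −(0.614304)·(59) + (-0.789069)·(645) = -545.19 m.

ΔE = -545 m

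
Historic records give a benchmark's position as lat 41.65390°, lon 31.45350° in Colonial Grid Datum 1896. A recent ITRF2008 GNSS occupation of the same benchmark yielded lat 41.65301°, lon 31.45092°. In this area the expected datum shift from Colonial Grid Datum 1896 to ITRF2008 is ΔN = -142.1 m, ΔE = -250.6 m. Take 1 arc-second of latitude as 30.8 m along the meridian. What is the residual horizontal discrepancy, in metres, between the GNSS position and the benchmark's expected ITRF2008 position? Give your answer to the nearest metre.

Observed coordinate differences: Δφ = -0.00089°, Δλ = -0.00258°.
Converting to metres (1° lat = 110880 m, cos φ = 0.747173): observed ΔN = -98.7 m, observed ΔE = -213.7 m.
Subtracting the expected shift leaves a residual of -98.7 − (-142.1) = 43.4 m north and -213.7 − (-250.6) = 36.9 m east.
Residual distance = √(43.4² + 36.9²) = 57.0 m.

57 m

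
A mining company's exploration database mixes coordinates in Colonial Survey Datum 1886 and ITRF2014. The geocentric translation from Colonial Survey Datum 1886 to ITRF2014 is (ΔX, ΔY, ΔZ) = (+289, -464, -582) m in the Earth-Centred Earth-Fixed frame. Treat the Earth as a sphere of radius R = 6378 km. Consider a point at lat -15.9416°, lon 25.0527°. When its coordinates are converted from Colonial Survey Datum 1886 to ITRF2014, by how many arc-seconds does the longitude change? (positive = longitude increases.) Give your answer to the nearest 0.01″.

sin φ = -0.274657, cos φ = 0.961542, sin λ = 0.423452, cos λ = 0.905919.
East component: ΔE = −sin λ·ΔX + cos λ·ΔY = −(0.423452)(289) + (0.905919)(-464) = -542.72 m.
1° of latitude spans πR/180 = 111317 m; at latitude φ, 1° of longitude spans that × cos φ = 107036.1 m, so Δλ = -542.72 / 107036.1 × 3600 = -18.254″.

Δλ = -18.25″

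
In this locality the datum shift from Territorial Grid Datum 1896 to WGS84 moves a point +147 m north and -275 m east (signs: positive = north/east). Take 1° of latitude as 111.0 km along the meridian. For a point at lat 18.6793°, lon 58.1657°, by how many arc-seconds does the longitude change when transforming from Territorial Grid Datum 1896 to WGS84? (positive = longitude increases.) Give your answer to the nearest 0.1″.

At latitude 18.6793°, cos φ = 0.947326.
1° of longitude at this latitude = 111.0 × cos φ = 105.15 km, so Δλ = -275.0 / 105153.2 = -0.0026152° = -9.415″.

Δλ = -9.4″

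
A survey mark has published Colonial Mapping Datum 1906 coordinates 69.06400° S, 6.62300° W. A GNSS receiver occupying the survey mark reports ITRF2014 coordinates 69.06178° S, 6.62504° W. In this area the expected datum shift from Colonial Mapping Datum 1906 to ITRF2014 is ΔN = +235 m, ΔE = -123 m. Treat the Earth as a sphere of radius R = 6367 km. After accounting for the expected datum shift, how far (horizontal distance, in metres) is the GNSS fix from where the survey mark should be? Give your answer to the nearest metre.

44 m

Observed coordinate differences: Δφ = +0.00222°, Δλ = -0.00204°.
Converting to metres (1° lat = 111125 m, cos φ = 0.357325): observed ΔN = 246.7 m, observed ΔE = -81.0 m.
Subtracting the expected shift leaves a residual of 246.7 − (235) = 11.7 m north and -81.0 − (-123) = 42.0 m east.
Residual distance = √(11.7² + 42.0²) = 43.6 m.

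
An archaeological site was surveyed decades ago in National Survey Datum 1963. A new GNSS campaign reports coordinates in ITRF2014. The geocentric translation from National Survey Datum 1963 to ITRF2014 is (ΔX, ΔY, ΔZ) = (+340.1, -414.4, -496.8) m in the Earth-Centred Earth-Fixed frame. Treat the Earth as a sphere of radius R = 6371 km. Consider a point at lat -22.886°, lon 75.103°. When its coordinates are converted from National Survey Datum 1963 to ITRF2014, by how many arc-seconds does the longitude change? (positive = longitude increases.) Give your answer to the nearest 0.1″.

Δλ = -15.3″

sin φ = -0.388899, cos φ = 0.921280, sin λ = 0.966390, cos λ = 0.257082.
East component: ΔE = −sin λ·ΔX + cos λ·ΔY = −(0.966390)(340.1) + (0.257082)(-414.4) = -435.20 m.
1° of latitude spans πR/180 = 111195 m; at latitude φ, 1° of longitude spans that × cos φ = 102441.7 m, so Δλ = -435.20 / 102441.7 × 3600 = -15.294″.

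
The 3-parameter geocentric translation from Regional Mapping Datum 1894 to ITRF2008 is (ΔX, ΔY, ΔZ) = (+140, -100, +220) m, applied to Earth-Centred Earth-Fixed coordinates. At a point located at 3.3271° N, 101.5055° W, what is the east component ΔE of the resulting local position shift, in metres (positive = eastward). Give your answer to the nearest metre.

At φ = 3.3271°, λ = -101.5055°: sin φ = 0.058036, cos φ = 0.998314, sin λ = -0.979906, cos λ = -0.199462.
ΔE = −sin λ·ΔX + cos λ·ΔY = −(-0.979906)·(140) + (-0.199462)·(-100) = 157.13 m.

ΔE = 157 m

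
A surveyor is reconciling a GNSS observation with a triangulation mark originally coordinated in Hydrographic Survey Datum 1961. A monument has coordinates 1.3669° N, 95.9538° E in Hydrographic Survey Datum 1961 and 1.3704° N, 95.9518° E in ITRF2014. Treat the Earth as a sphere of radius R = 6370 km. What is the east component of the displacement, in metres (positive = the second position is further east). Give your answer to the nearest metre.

Δφ = 1.3704° − 1.3669° = +0.0035°; Δλ = 95.9518° − 95.9538° = -0.0020°.
1° along a meridian = πR/180 = 111177 m.
ΔN = Δφ × 111177 = 389.1 m; ΔE = Δλ × 111177 × cos(1.3669°) = -0.0020 × 111177 × 0.999715 = -222.3 m.

ΔE = -222 m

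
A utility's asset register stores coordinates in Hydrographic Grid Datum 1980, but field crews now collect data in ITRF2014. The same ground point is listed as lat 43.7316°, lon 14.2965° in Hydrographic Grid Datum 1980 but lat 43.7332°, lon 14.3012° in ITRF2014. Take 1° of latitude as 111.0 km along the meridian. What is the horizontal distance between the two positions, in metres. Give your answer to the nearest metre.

417 m

Δφ = 43.7332° − 43.7316° = +0.0016°; Δλ = 14.3012° − 14.2965° = +0.0047°.
ΔN = Δφ × 111000 = 177.6 m; ΔE = Δλ × 111000 × cos(43.7316°) = +0.0047 × 111000 × 0.722586 = 377.0 m.
Distance = √(ΔE² + ΔN²) = √(377.0² + 177.6²) = 416.7 m.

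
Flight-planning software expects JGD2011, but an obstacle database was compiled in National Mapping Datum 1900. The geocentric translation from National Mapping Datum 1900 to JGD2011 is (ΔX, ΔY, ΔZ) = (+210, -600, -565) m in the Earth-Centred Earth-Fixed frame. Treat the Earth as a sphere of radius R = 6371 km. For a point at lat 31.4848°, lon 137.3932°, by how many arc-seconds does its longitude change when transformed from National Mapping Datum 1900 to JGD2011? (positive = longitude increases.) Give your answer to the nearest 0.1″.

sin φ = 0.522272, cos φ = 0.852779, sin λ = 0.676963, cos λ = -0.736017.
East component: ΔE = −sin λ·ΔX + cos λ·ΔY = −(0.676963)(210) + (-0.736017)(-600) = 299.45 m.
1° of latitude spans πR/180 = 111195 m; at latitude φ, 1° of longitude spans that × cos φ = 94824.7 m, so Δλ = 299.45 / 94824.7 × 3600 = 11.368″.

Δλ = 11.4″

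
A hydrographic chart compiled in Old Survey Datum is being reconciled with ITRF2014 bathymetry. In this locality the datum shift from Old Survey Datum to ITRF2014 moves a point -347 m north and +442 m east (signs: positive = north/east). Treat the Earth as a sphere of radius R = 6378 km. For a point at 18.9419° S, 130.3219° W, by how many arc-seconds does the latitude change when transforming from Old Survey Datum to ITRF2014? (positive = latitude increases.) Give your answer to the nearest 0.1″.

On a sphere of radius R, 1 rad of latitude = R, so Δφ = ΔN / R = -347.0 / 6378000 = -5.4406e-05 rad = -11.222″.

Δφ = -11.2″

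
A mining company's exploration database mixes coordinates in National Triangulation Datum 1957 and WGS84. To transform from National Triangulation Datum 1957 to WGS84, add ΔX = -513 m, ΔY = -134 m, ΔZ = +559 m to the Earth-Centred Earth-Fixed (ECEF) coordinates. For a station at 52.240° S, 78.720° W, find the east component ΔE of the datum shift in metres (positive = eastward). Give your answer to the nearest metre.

ΔE = -529 m

The local east axis at (φ, λ) is (−sin λ, cos λ, 0), so ΔE = −sin(-78.720°)·(-513) + cos(-78.720°)·(-134) = -529.30 m.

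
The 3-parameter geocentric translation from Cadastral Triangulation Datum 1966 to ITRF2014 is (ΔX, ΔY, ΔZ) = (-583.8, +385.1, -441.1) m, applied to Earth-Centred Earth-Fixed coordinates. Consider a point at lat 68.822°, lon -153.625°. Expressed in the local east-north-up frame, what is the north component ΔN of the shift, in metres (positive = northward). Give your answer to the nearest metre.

At φ = 68.822°, λ = -153.625°: sin φ = 0.932463, cos φ = 0.361267, sin λ = -0.444244, cos λ = -0.895906.
ΔN = −sin φ cos λ·ΔX − sin φ sin λ·ΔY + cos φ·ΔZ = −(0.932463)(-0.895906)(-583.8) − (0.932463)(-0.444244)(385.1) + (0.361267)(-441.1) = -487.54 m.

ΔN = -488 m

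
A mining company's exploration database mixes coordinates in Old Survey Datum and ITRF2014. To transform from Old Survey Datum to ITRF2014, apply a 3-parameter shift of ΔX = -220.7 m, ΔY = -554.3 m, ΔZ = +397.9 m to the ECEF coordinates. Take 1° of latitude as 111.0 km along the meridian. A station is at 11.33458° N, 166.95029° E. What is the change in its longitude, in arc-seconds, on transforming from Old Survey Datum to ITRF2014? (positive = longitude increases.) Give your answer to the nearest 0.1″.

Δλ = 19.5″

sin φ = 0.196538, cos φ = 0.980496, sin λ = 0.225796, cos λ = -0.974175.
East component: ΔE = −sin λ·ΔX + cos λ·ΔY = −(0.225796)(-220.7) + (-0.974175)(-554.3) = 589.82 m.
1° of latitude spans 111000 m; at latitude φ, 1° of longitude spans that × cos φ = 108835.1 m, so Δλ = 589.82 / 108835.1 × 3600 = 19.510″.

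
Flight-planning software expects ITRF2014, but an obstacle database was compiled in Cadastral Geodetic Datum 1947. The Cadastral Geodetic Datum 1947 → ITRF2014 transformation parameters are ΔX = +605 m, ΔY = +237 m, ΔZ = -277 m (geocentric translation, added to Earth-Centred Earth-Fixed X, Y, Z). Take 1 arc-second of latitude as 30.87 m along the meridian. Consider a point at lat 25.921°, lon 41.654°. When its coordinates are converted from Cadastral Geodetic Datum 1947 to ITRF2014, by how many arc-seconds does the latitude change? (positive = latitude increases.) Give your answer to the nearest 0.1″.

sin φ = 0.437131, cos φ = 0.899398, sin λ = 0.664631, cos λ = 0.747172.
North component: ΔN = −sin φ cos λ·ΔX − sin φ sin λ·ΔY + cos φ·ΔZ = −(0.437131)(0.747172)(605) − (0.437131)(0.664631)(237) + (0.899398)(-277) = -515.59 m.
1° of latitude spans 3600 × 30.87 = 111132 m, so Δφ = -515.59 / 111132 × 3600 = -16.702″.

Δφ = -16.7″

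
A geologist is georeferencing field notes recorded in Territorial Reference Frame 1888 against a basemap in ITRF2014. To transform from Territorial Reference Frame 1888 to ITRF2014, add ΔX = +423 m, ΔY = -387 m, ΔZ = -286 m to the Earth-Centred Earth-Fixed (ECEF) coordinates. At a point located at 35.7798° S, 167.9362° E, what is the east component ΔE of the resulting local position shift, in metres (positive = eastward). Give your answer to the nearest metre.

The local east axis at (φ, λ) is (−sin λ, cos λ, 0), so ΔE = −sin(167.9362°)·423 + cos(167.9362°)·(-387) = 290.05 m.

ΔE = 290 m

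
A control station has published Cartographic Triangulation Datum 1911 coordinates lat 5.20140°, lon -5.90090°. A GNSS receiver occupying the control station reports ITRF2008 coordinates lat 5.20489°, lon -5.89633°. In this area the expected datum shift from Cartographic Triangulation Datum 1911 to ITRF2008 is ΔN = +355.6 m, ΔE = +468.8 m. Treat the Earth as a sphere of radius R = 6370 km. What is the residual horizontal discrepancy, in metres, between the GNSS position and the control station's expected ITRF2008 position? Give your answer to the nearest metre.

Observed coordinate differences: Δφ = +0.00349°, Δλ = +0.00457°.
Converting to metres (1° lat = 111177 m, cos φ = 0.995882): observed ΔN = 388.0 m, observed ΔE = 506.0 m.
Subtracting the expected shift leaves a residual of 388.0 − (355.6) = 32.4 m north and 506.0 − (468.8) = 37.2 m east.
Residual distance = √(32.4² + 37.2²) = 49.3 m.

49 m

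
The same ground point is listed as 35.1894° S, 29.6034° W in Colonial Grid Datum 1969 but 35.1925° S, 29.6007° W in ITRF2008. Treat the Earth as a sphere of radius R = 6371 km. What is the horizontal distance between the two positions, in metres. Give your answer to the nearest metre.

Δφ = -35.1925° − -35.1894° = -0.0031°; Δλ = -29.6007° − -29.6034° = +0.0027°.
1° along a meridian = πR/180 = 111195 m.
ΔN = Δφ × 111195 = -344.7 m; ΔE = Δλ × 111195 × cos(-35.1894°) = +0.0027 × 111195 × 0.817252 = 245.4 m.
Distance = √(ΔE² + ΔN²) = √(245.4² + (-344.7)²) = 423.1 m.

423 m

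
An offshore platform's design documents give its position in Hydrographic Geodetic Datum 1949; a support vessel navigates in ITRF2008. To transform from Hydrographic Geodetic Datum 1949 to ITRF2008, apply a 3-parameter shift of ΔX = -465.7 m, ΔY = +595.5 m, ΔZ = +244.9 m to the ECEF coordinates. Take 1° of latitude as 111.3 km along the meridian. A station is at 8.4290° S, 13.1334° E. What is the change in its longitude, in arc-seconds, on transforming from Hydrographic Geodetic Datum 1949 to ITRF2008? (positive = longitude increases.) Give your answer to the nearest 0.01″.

Δλ = 22.42″

sin φ = -0.146584, cos φ = 0.989198, sin λ = 0.227219, cos λ = 0.973844.
East component: ΔE = −sin λ·ΔX + cos λ·ΔY = −(0.227219)(-465.7) + (0.973844)(595.5) = 685.74 m.
1° of latitude spans 111300 m; at latitude φ, 1° of longitude spans that × cos φ = 110097.8 m, so Δλ = 685.74 / 110097.8 × 3600 = 22.422″.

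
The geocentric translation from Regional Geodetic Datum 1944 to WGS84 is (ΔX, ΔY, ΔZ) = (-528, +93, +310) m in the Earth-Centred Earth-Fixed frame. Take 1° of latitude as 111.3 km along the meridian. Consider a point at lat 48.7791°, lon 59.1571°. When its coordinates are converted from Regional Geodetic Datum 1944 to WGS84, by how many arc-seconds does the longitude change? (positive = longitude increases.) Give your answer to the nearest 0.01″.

sin φ = 0.752175, cos φ = 0.658964, sin λ = 0.858576, cos λ = 0.512686.
East component: ΔE = −sin λ·ΔX + cos λ·ΔY = −(0.858576)(-528) + (0.512686)(93) = 501.01 m.
1° of latitude spans 111300 m; at latitude φ, 1° of longitude spans that × cos φ = 73342.7 m, so Δλ = 501.01 / 73342.7 × 3600 = 24.592″.

Δλ = 24.59″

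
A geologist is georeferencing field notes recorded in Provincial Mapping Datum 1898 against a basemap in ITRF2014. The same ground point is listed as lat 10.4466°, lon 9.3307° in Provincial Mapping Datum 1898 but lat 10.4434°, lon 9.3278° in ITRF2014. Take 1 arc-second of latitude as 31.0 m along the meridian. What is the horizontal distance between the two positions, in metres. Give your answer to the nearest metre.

478 m

Δφ = 10.4434° − 10.4466° = -0.0032°; Δλ = 9.3278° − 9.3307° = -0.0029°.
1° of latitude = 3600 × 31.00 = 111600 m.
ΔN = Δφ × 111600 = -357.1 m; ΔE = Δλ × 111600 × cos(10.4466°) = -0.0029 × 111600 × 0.983424 = -318.3 m.
Distance = √(ΔE² + ΔN²) = √((-318.3)² + (-357.1)²) = 478.4 m.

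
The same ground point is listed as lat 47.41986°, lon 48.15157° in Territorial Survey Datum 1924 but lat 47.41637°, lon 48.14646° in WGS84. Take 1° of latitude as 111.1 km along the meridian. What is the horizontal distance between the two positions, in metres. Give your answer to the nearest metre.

546 m

Δφ = 47.41637° − 47.41986° = -0.00349°; Δλ = 48.14646° − 48.15157° = -0.00511°.
ΔN = Δφ × 111100 = -387.7 m; ΔE = Δλ × 111100 × cos(47.41986°) = -0.00511 × 111100 × 0.676621 = -384.1 m.
Distance = √(ΔE² + ΔN²) = √((-384.1)² + (-387.7)²) = 545.8 m.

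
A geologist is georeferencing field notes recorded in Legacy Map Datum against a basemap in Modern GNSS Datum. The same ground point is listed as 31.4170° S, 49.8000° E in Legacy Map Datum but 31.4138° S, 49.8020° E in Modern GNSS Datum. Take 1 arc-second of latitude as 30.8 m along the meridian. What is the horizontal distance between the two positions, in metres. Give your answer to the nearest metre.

Δφ = -31.4138° − -31.4170° = +0.0032°; Δλ = 49.8020° − 49.8000° = +0.0020°.
1° of latitude = 3600 × 30.80 = 110880 m.
ΔN = Δφ × 110880 = 354.8 m; ΔE = Δλ × 110880 × cos(-31.4170°) = +0.0020 × 110880 × 0.853396 = 189.2 m.
Distance = √(ΔE² + ΔN²) = √(189.2² + 354.8²) = 402.1 m.

402 m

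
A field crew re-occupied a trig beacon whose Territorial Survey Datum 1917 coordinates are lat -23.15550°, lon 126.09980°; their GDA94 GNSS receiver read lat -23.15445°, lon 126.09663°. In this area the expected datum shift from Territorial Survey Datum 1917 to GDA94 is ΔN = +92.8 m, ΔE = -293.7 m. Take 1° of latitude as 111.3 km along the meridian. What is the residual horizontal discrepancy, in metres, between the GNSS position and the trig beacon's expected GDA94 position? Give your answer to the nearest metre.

Observed coordinate differences: Δφ = +0.00105°, Δλ = -0.00317°.
Converting to metres (1° lat = 111300 m, cos φ = 0.919441): observed ΔN = 116.9 m, observed ΔE = -324.4 m.
Subtracting the expected shift leaves a residual of 116.9 − (92.8) = 24.1 m north and -324.4 − (-293.7) = -30.7 m east.
Residual distance = √(24.1² + (-30.7)²) = 39.0 m.

39 m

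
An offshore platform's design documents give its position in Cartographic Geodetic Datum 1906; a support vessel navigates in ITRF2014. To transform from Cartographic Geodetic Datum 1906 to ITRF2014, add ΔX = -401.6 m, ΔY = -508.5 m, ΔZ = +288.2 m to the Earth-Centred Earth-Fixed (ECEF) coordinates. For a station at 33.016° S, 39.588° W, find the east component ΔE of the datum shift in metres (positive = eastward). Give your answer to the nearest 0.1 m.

The local east axis at (φ, λ) is (−sin λ, cos λ, 0), so ΔE = −sin(-39.588°)·(-401.6) + cos(-39.588°)·(-508.5) = -647.80 m.

ΔE = -647.8 m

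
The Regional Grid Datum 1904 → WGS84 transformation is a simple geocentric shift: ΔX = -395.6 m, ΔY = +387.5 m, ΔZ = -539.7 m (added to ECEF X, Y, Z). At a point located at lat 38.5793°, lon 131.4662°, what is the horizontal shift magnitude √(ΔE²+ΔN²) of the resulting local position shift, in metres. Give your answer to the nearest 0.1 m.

767.4 m

The local east axis at (φ, λ) is (−sin λ, cos λ, 0), so ΔE = −sin(131.4662°)·(-395.6) + cos(131.4662°)·387.5 = 39.85 m.
The local north axis is (−sin φ cos λ, −sin φ sin λ, cos φ), giving ΔN = -163.356 − 181.075 − 421.908 = -766.34 m.
Horizontal magnitude = √(ΔE² + ΔN²) = √(39.85² + (-766.34)²) = 767.37 m.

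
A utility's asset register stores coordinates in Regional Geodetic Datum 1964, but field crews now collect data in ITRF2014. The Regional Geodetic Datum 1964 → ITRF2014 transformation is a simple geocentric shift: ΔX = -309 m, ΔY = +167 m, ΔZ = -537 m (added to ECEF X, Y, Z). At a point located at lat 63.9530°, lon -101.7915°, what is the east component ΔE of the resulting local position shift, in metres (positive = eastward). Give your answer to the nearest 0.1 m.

The local east axis at (φ, λ) is (−sin λ, cos λ, 0), so ΔE = −sin(-101.7915°)·(-309) + cos(-101.7915°)·167 = -336.61 m.

ΔE = -336.6 m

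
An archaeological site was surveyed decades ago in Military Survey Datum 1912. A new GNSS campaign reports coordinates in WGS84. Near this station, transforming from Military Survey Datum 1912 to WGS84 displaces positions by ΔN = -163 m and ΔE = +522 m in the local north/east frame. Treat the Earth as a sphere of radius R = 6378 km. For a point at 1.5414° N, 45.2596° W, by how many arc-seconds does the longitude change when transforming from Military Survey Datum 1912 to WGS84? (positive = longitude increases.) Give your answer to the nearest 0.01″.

Δλ = 16.89″

At latitude 1.5414°, cos φ = 0.999638.
One radian of longitude at latitude φ spans R cos φ, so Δλ = ΔE / (R cos φ) = 522.0 / (6378000 × 0.999638) = 8.1873e-05 rad = 16.888″.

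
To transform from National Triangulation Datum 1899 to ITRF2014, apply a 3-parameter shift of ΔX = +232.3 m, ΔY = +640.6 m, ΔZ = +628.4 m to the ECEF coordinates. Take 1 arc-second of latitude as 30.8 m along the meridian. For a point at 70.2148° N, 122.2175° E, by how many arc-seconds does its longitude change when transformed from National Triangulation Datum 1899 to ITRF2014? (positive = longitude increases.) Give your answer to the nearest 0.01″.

sin φ = 0.940968, cos φ = 0.338495, sin λ = 0.846030, cos λ = -0.533135.
East component: ΔE = −sin λ·ΔX + cos λ·ΔY = −(0.846030)(232.3) + (-0.533135)(640.6) = -538.06 m.
1° of latitude spans 3600 × 30.80 = 110880 m; at latitude φ, 1° of longitude spans that × cos φ = 37532.3 m, so Δλ = -538.06 / 37532.3 × 3600 = -51.609″.

Δλ = -51.61″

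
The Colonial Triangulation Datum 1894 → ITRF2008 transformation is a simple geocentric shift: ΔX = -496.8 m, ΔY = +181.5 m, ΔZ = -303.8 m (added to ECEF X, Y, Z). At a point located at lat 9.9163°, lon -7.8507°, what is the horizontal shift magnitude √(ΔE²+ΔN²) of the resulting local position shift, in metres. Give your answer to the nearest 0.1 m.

The local east axis at (φ, λ) is (−sin λ, cos λ, 0), so ΔE = −sin(-7.8507°)·(-496.8) + cos(-7.8507°)·181.5 = 111.94 m.
The local north axis is (−sin φ cos λ, −sin φ sin λ, cos φ), giving ΔN = 84.752 + 4.269 − 299.261 = -210.24 m.
Horizontal magnitude = √(ΔE² + ΔN²) = √(111.94² + (-210.24)²) = 238.18 m.

238.2 m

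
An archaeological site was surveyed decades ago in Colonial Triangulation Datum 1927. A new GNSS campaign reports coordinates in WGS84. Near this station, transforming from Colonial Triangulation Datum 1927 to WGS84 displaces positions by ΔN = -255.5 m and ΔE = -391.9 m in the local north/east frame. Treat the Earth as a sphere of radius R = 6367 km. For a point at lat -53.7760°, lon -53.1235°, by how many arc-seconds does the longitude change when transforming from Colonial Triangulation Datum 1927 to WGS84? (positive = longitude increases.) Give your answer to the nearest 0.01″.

At latitude -53.7760°, cos φ = 0.590944.
One radian of longitude at latitude φ spans R cos φ, so Δλ = ΔE / (R cos φ) = -391.9 / (6367000 × 0.590944) = -1.0416e-04 rad = -21.484″.

Δλ = -21.48″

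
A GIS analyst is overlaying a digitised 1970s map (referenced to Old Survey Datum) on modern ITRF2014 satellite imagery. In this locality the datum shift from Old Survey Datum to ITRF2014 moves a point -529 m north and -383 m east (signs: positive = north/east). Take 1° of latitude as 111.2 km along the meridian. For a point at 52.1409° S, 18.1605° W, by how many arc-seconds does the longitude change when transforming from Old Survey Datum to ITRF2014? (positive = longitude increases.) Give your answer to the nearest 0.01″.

Δλ = -20.20″

At latitude -52.1409°, cos φ = 0.613722.
1° of longitude at this latitude = 111.2 × cos φ = 68.25 km, so Δλ = -383.0 / 68245.9 = -0.0056121° = -20.203″.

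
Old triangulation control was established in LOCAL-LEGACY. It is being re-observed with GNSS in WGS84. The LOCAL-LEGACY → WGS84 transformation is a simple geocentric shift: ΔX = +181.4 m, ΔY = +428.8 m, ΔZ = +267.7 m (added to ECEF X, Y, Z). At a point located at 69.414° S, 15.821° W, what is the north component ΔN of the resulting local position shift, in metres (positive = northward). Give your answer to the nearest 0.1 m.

At φ = -69.414°, λ = -15.821°: sin φ = -0.936145, cos φ = 0.351613, sin λ = -0.272633, cos λ = 0.962118.
ΔN = −sin φ cos λ·ΔX − sin φ sin λ·ΔY + cos φ·ΔZ = −(-0.936145)(0.962118)(181.4) − (-0.936145)(-0.272633)(428.8) + (0.351613)(267.7) = 148.07 m.

ΔN = 148.1 m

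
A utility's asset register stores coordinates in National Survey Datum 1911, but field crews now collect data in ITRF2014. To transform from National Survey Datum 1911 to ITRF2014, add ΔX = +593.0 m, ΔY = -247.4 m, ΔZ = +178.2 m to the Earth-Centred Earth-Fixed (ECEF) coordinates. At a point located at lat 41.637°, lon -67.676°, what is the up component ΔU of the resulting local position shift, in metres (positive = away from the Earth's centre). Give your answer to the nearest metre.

ΔU = 458 m

At φ = 41.637°, λ = -67.676°: sin φ = 0.664409, cos φ = 0.747369, sin λ = -0.925051, cos λ = 0.379844.
ΔU = cos φ cos λ·ΔX + cos φ sin λ·ΔY + sin φ·ΔZ = (0.747369)(0.379844)(593.0) + (0.747369)(-0.925051)(-247.4) + (0.664409)(178.2) = 457.78 m.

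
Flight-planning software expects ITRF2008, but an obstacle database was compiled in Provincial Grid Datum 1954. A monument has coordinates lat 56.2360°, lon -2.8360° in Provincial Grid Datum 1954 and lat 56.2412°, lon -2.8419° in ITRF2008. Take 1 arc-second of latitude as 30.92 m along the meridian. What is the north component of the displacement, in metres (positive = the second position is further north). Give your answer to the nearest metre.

Δφ = 56.2412° − 56.2360° = +0.0052°; Δλ = -2.8419° − -2.8360° = -0.0059°.
1° of latitude = 3600 × 30.92 = 111312 m.
ΔN = Δφ × 111312 = 578.8 m; ΔE = Δλ × 111312 × cos(56.2360°) = -0.0059 × 111312 × 0.555773 = -365.0 m.

ΔN = 579 m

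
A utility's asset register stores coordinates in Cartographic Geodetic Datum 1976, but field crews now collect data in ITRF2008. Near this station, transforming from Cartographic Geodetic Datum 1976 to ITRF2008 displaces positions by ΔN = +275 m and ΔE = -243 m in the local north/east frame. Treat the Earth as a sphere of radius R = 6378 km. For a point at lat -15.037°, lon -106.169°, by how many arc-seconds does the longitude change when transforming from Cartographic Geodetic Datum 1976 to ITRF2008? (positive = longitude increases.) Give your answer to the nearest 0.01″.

Δλ = -8.14″

At latitude -15.037°, cos φ = 0.965758.
One radian of longitude at latitude φ spans R cos φ, so Δλ = ΔE / (R cos φ) = -243.0 / (6378000 × 0.965758) = -3.9451e-05 rad = -8.137″.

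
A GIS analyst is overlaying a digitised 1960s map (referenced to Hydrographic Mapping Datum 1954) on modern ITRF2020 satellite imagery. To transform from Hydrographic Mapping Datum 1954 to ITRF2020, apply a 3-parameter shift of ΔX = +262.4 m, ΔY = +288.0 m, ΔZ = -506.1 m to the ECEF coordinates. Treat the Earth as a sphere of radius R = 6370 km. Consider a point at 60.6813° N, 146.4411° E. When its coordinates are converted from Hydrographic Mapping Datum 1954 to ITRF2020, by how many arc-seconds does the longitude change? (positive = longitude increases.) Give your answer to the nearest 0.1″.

sin φ = 0.871910, cos φ = 0.489667, sin λ = 0.552794, cos λ = -0.833318.
East component: ΔE = −sin λ·ΔX + cos λ·ΔY = −(0.552794)(262.4) + (-0.833318)(288.0) = -385.05 m.
1° of latitude spans πR/180 = 111177 m; at latitude φ, 1° of longitude spans that × cos φ = 54439.9 m, so Δλ = -385.05 / 54439.9 × 3600 = -25.462″.

Δλ = -25.5″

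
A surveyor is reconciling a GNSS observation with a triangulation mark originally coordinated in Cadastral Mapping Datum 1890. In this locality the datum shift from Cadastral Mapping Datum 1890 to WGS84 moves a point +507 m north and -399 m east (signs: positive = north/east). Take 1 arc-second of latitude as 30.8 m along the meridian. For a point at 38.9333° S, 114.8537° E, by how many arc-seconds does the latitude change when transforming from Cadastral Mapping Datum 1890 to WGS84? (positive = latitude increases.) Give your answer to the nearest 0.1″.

1″ of latitude = 30.80 m, so Δφ = 507.0 / 30.80 = 16.461″.

Δφ = 16.5″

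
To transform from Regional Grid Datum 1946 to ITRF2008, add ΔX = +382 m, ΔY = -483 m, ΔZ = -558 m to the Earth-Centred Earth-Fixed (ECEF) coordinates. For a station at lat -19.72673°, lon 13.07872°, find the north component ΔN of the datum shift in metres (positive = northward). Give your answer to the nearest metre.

ΔN = -437 m

At φ = -19.72673°, λ = 13.07872°: sin φ = -0.337534, cos φ = 0.941313, sin λ = 0.226290, cos λ = 0.974060.
ΔN = −sin φ cos λ·ΔX − sin φ sin λ·ΔY + cos φ·ΔZ = −(-0.337534)(0.974060)(382) − (-0.337534)(0.226290)(-483) + (0.941313)(-558) = -436.55 m.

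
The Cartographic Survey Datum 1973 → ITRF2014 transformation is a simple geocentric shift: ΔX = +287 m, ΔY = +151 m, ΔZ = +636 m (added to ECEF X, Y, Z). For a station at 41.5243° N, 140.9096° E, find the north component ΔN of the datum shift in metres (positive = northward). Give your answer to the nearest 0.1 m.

ΔN = 560.7 m

The local north axis is (−sin φ cos λ, −sin φ sin λ, cos φ), giving ΔN = 147.673 − 63.120 + 476.157 = 560.71 m.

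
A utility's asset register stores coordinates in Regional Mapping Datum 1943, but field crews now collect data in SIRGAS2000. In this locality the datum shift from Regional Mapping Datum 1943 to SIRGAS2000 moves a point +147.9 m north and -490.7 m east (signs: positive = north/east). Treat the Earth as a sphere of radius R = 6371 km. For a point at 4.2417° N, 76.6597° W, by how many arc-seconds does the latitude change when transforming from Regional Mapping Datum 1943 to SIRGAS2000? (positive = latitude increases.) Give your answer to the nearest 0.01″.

Δφ = 4.79″

On a sphere of radius R, 1 rad of latitude = R, so Δφ = ΔN / R = 147.9 / 6371000 = 2.3215e-05 rad = 4.788″.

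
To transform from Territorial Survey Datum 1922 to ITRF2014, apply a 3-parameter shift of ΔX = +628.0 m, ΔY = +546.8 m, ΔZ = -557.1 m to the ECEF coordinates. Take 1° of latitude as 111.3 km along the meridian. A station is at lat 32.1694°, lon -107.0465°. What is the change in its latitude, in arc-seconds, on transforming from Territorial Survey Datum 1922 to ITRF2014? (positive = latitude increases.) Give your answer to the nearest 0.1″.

sin φ = 0.532424, cos φ = 0.846478, sin λ = -0.956067, cos λ = -0.293148.
North component: ΔN = −sin φ cos λ·ΔX − sin φ sin λ·ΔY + cos φ·ΔZ = −(0.532424)(-0.293148)(628.0) − (0.532424)(-0.956067)(546.8) + (0.846478)(-557.1) = -95.22 m.
1° of latitude spans 111300 m, so Δφ = -95.22 / 111300 × 3600 = -3.080″.

Δφ = -3.1″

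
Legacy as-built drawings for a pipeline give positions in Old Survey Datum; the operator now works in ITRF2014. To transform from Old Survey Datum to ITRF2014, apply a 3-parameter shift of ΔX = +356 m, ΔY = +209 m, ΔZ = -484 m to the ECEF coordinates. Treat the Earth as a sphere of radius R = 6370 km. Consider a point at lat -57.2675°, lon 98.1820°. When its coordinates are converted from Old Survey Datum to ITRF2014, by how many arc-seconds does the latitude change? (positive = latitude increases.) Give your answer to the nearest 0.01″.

sin φ = -0.841204, cos φ = 0.540718, sin λ = 0.989821, cos λ = -0.142318.
North component: ΔN = −sin φ cos λ·ΔX − sin φ sin λ·ΔY + cos φ·ΔZ = −(-0.841204)(-0.142318)(356) − (-0.841204)(0.989821)(209) + (0.540718)(-484) = -130.30 m.
1° of latitude spans πR/180 = 111177 m, so Δφ = -130.30 / 111177 × 3600 = -4.219″.

Δφ = -4.22″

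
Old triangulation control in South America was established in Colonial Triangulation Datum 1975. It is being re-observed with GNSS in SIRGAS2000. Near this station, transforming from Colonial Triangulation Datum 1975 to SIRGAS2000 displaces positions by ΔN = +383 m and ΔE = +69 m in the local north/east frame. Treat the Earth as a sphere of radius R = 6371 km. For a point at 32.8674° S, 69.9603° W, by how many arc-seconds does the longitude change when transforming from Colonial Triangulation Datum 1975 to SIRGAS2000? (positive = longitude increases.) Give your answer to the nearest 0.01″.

At latitude -32.8674°, cos φ = 0.839929.
One radian of longitude at latitude φ spans R cos φ, so Δλ = ΔE / (R cos φ) = 69.0 / (6371000 × 0.839929) = 1.2894e-05 rad = 2.660″.

Δλ = 2.66″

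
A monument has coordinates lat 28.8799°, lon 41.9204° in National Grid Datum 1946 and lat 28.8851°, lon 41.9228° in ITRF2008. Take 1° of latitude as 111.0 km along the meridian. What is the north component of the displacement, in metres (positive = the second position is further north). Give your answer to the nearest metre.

ΔN = 577 m

Δφ = 28.8851° − 28.8799° = +0.0052°; Δλ = 41.9228° − 41.9204° = +0.0024°.
ΔN = Δφ × 111000 = 577.2 m; ΔE = Δλ × 111000 × cos(28.8799°) = +0.0024 × 111000 × 0.875634 = 233.3 m.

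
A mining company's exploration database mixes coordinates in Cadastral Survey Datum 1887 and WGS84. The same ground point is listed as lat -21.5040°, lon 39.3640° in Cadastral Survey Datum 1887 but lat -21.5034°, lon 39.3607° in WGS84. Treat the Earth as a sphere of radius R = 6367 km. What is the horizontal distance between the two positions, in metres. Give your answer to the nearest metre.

Δφ = -21.5034° − -21.5040° = +0.0006°; Δλ = 39.3607° − 39.3640° = -0.0033°.
1° along a meridian = πR/180 = 111125 m.
ΔN = Δφ × 111125 = 66.7 m; ΔE = Δλ × 111125 × cos(-21.5040°) = -0.0033 × 111125 × 0.930392 = -341.2 m.
Distance = √(ΔE² + ΔN²) = √((-341.2)² + 66.7²) = 347.6 m.

348 m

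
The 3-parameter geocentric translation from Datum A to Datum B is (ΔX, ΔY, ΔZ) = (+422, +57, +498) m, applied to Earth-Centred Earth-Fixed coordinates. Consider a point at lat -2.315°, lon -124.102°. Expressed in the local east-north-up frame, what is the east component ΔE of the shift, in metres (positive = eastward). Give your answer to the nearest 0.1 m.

The local east axis at (φ, λ) is (−sin λ, cos λ, 0), so ΔE = −sin(-124.102°)·422 + cos(-124.102°)·57 = 317.48 m.

ΔE = 317.5 m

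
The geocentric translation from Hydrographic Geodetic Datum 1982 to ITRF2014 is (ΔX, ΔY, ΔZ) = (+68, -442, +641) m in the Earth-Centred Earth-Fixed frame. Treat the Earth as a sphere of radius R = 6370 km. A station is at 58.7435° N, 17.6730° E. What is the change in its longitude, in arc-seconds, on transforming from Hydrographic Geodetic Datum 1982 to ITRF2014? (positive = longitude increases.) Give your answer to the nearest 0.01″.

sin φ = 0.854853, cos φ = 0.518870, sin λ = 0.303584, cos λ = 0.952805.
East component: ΔE = −sin λ·ΔX + cos λ·ΔY = −(0.303584)(68) + (0.952805)(-442) = -441.78 m.
1° of latitude spans πR/180 = 111177 m; at latitude φ, 1° of longitude spans that × cos φ = 57686.7 m, so Δλ = -441.78 / 57686.7 × 3600 = -27.570″.

Δλ = -27.57″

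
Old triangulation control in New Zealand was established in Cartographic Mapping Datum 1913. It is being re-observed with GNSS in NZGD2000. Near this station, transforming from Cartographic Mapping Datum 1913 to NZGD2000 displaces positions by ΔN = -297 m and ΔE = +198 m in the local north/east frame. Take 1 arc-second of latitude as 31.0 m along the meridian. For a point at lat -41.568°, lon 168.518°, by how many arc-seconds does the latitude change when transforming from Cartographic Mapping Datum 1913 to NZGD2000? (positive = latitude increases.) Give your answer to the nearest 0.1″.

Δφ = -9.6″

1″ of latitude = 31.00 m, so Δφ = -297.0 / 31.00 = -9.581″.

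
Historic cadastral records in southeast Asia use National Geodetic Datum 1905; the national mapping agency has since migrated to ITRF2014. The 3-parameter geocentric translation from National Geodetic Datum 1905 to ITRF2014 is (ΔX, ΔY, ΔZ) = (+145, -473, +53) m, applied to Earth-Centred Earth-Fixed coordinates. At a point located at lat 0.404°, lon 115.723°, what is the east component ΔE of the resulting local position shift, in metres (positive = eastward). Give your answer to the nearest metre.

ΔE = 75 m

At φ = 0.404°, λ = 115.723°: sin φ = 0.007051, cos φ = 0.999975, sin λ = 0.900903, cos λ = -0.434021.
ΔE = −sin λ·ΔX + cos λ·ΔY = −(0.900903)·(145) + (-0.434021)·(-473) = 74.66 m.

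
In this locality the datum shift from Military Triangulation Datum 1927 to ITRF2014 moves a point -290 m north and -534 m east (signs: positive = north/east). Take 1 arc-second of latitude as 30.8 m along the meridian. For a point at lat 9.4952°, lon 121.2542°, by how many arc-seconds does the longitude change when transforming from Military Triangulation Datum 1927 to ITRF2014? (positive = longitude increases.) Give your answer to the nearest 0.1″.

Δλ = -17.6″

At latitude 9.4952°, cos φ = 0.986299.
1″ of longitude at this latitude = 30.80 × cos φ = 30.3780 m, so Δλ = -534.0 / 30.3780 = -17.578″.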